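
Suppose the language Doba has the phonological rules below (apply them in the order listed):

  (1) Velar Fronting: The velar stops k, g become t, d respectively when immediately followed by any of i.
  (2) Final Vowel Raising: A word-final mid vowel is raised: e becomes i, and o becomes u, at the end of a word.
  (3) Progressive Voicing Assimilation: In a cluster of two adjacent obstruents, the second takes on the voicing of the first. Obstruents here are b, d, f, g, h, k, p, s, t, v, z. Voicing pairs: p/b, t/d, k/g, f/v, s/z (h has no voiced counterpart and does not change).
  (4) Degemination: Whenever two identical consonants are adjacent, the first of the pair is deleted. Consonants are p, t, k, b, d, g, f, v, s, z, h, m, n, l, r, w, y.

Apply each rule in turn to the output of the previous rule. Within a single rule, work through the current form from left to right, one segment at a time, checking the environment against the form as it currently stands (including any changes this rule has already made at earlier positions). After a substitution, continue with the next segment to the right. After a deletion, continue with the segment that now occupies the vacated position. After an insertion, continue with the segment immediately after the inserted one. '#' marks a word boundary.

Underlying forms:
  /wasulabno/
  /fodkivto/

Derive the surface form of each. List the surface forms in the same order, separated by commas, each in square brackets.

[wasulabnu], [fodivdu]

/wasulabno/:
  (1) Velar Fronting: no change — [wasulabno]
  (2) Final Vowel Raising: [wasulabno] → [wasulabnu]
  (3) Progressive Voicing Assimilation: no change — [wasulabnu]
  (4) Degemination: no change — [wasulabnu]
/fodkivto/:
  (1) Velar Fronting: [fodkivto] → [fodtivto]
  (2) Final Vowel Raising: [fodtivto] → [fodtivtu]
  (3) Progressive Voicing Assimilation: [fodtivtu] → [foddivdu]
  (4) Degemination: [foddivdu] → [fodivdu]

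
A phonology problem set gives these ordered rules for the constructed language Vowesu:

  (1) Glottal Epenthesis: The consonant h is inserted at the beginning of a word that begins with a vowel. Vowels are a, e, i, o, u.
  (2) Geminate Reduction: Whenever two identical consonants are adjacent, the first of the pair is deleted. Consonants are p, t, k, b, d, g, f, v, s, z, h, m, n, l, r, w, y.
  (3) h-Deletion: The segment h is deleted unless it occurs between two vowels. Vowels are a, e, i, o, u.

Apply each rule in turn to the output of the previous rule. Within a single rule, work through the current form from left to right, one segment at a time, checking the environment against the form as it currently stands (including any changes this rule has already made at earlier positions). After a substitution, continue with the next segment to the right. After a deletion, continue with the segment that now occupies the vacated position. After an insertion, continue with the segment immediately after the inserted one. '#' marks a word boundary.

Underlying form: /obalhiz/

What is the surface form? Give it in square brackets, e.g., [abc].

(1) Glottal Epenthesis: [obalhiz] → [hobalhiz]
(2) Geminate Reduction: no change — [hobalhiz]
(3) h-Deletion: [hobalhiz] → [obaliz]

[obaliz]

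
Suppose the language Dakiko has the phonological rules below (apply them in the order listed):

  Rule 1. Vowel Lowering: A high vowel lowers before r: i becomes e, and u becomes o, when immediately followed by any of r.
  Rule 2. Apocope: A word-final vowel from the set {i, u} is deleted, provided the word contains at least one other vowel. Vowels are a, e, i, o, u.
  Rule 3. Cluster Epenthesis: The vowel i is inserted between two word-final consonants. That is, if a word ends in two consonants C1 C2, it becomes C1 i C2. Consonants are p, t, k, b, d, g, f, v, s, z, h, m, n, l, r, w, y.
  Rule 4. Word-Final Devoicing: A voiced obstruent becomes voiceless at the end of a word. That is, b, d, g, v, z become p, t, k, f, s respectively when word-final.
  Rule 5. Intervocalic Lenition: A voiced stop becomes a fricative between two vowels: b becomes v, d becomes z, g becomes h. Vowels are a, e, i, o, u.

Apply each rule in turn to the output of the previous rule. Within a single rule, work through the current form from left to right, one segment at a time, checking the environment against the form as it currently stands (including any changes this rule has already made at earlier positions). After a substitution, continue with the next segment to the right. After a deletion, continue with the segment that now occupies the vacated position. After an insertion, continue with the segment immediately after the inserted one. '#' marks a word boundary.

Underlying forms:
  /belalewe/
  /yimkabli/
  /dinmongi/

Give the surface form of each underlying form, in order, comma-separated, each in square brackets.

/belalewe/:
  Rule 1 Vowel Lowering: no change — [belalewe]
  Rule 2 Apocope: no change — [belalewe]
  Rule 3 Cluster Epenthesis: no change — [belalewe]
  Rule 4 Word-Final Devoicing: no change — [belalewe]
  Rule 5 Intervocalic Lenition: no change — [belalewe]
/yimkabli/:
  Rule 1 Vowel Lowering: no change — [yimkabli]
  Rule 2 Apocope: [yimkabli] → [yimkabl]
  Rule 3 Cluster Epenthesis: [yimkabl] → [yimkabil]
  Rule 4 Word-Final Devoicing: no change — [yimkabil]
  Rule 5 Intervocalic Lenition: [yimkabil] → [yimkavil]
/dinmongi/:
  Rule 1 Vowel Lowering: no change — [dinmongi]
  Rule 2 Apocope: [dinmongi] → [dinmong]
  Rule 3 Cluster Epenthesis: [dinmong] → [dinmonig]
  Rule 4 Word-Final Devoicing: [dinmonig] → [dinmonik]
  Rule 5 Intervocalic Lenition: no change — [dinmonik]

[belalewe], [yimkavil], [dinmonik]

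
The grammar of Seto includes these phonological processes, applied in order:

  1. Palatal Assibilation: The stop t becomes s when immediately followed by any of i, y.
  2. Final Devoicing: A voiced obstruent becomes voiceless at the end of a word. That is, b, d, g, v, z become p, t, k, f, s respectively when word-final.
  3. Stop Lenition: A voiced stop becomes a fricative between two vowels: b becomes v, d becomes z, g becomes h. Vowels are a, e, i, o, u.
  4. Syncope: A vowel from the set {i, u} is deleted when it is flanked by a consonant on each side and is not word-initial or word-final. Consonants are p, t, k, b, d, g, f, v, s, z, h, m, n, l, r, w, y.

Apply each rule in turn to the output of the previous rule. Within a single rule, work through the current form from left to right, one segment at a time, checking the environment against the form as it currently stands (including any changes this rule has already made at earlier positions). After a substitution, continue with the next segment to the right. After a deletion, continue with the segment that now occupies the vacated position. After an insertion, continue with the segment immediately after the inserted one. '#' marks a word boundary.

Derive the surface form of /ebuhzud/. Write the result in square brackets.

1 Palatal Assibilation: no change — [ebuhzud]
2 Final Devoicing: [ebuhzud] → [ebuhzut]
3 Stop Lenition: [ebuhzut] → [evuhzut]
4 Syncope: [evuhzut] → [evhzt]

[evhzt]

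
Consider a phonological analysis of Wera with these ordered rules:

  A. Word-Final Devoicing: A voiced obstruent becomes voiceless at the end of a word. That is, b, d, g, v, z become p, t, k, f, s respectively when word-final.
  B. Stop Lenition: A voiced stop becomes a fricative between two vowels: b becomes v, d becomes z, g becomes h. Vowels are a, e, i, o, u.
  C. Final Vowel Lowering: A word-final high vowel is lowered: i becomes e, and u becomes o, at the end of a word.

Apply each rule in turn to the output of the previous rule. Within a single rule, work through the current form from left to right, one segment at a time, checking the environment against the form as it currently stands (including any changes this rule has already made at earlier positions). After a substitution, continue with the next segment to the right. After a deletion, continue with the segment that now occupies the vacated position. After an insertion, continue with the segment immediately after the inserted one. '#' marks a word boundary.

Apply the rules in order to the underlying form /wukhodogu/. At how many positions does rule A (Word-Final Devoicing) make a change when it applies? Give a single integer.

A Word-Final Devoicing: no change — [wukhodogu]
B Stop Lenition: [wukhodogu] → [wukhozohu]
C Final Vowel Lowering: [wukhozohu] → [wukhozoho]
Rule A changed 0 position(s).

0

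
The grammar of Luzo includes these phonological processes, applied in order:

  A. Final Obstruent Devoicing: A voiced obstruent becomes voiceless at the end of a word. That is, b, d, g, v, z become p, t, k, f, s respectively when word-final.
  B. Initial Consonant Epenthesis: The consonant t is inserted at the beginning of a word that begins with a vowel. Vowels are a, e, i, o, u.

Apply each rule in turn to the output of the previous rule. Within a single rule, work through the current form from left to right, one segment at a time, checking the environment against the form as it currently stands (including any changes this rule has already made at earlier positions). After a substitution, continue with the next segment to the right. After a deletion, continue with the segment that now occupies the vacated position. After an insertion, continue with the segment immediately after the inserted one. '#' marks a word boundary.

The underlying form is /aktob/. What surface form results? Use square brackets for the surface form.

A Final Obstruent Devoicing: [aktob] → [aktop]
B Initial Consonant Epenthesis: [aktop] → [taktop]

[taktop]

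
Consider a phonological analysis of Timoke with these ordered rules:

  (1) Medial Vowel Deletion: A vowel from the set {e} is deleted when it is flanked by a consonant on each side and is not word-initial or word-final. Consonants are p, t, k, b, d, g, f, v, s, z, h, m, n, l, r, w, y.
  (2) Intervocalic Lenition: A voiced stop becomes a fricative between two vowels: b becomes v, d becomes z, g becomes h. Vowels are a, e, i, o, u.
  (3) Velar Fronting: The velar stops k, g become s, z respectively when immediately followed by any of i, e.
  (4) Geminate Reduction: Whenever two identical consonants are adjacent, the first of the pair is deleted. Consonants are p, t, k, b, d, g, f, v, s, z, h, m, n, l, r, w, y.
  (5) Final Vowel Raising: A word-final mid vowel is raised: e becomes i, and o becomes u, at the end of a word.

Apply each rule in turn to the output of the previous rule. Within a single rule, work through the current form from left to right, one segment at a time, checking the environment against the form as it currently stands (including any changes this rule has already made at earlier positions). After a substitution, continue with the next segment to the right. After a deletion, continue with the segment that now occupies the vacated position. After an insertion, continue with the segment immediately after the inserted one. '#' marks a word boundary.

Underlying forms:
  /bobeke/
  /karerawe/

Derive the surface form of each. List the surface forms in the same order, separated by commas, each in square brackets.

[bobsi], [karawi]

/bobeke/:
  (1) Medial Vowel Deletion: [bobeke] → [bobke]
  (2) Intervocalic Lenition: no change — [bobke]
  (3) Velar Fronting: [bobke] → [bobse]
  (4) Geminate Reduction: no change — [bobse]
  (5) Final Vowel Raising: [bobse] → [bobsi]
/karerawe/:
  (1) Medial Vowel Deletion: [karerawe] → [karrawe]
  (2) Intervocalic Lenition: no change — [karrawe]
  (3) Velar Fronting: no change — [karrawe]
  (4) Geminate Reduction: [karrawe] → [karawe]
  (5) Final Vowel Raising: [karawe] → [karawi]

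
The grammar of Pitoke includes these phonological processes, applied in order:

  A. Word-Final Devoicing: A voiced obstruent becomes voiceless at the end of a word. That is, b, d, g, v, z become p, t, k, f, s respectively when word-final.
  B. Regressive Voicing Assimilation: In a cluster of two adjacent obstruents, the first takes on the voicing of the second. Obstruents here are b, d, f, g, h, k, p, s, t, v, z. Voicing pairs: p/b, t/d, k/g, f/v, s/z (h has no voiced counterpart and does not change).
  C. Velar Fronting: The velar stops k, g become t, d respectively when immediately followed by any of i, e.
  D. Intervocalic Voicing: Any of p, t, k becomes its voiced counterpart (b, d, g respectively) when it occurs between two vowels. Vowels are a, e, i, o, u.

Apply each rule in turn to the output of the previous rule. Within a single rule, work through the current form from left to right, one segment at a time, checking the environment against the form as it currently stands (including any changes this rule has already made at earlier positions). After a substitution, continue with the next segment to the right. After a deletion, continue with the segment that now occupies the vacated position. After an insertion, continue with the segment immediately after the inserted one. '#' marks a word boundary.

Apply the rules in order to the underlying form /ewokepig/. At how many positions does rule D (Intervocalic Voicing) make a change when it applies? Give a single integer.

2

A Word-Final Devoicing: [ewokepig] → [ewokepik]
B Regressive Voicing Assimilation: no change — [ewokepik]
C Velar Fronting: [ewokepik] → [ewotepik]
D Intervocalic Voicing: [ewotepik] → [ewodebik]
Rule D changed 2 position(s).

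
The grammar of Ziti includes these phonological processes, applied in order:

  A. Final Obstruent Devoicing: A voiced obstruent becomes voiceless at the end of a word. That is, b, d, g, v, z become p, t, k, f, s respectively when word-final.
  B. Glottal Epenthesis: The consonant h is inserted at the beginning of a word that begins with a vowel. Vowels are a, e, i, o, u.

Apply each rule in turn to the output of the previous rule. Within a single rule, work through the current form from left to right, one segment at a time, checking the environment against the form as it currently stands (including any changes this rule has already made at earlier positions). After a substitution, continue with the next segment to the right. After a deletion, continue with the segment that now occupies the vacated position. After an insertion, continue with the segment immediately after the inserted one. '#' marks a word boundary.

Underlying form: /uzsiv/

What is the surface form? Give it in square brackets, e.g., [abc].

[huzsif]

A Final Obstruent Devoicing: [uzsiv] → [uzsif]
B Glottal Epenthesis: [uzsif] → [huzsif]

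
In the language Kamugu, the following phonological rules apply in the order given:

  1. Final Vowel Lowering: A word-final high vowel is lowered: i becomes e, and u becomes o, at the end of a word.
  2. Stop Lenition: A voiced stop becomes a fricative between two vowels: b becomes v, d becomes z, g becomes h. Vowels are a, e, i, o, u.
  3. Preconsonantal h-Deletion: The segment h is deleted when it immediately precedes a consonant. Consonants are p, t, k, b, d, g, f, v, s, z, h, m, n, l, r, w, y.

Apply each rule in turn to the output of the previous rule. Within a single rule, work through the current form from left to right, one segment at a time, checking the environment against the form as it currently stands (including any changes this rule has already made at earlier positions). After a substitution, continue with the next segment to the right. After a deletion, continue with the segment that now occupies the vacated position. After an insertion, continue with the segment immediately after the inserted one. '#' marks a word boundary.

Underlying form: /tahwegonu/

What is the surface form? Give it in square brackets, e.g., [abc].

[tawehono]

1 Final Vowel Lowering: [tahwegonu] → [tahwegono]
2 Stop Lenition: [tahwegono] → [tahwehono]
3 Preconsonantal h-Deletion: [tahwehono] → [tawehono]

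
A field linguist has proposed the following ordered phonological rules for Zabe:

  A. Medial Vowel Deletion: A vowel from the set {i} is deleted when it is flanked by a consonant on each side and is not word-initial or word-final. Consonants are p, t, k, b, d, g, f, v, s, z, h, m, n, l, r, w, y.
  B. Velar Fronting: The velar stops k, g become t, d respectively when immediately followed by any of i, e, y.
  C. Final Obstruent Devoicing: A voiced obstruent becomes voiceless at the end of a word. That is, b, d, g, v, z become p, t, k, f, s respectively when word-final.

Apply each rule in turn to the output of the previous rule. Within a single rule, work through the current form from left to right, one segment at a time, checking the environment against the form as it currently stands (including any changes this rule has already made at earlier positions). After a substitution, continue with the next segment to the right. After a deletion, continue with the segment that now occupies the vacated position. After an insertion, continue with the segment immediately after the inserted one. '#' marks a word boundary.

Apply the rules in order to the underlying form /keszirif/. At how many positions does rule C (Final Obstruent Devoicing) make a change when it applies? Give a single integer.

A Medial Vowel Deletion: [keszirif] → [keszrf]
B Velar Fronting: [keszrf] → [teszrf]
C Final Obstruent Devoicing: no change — [teszrf]
Rule C changed 0 position(s).

0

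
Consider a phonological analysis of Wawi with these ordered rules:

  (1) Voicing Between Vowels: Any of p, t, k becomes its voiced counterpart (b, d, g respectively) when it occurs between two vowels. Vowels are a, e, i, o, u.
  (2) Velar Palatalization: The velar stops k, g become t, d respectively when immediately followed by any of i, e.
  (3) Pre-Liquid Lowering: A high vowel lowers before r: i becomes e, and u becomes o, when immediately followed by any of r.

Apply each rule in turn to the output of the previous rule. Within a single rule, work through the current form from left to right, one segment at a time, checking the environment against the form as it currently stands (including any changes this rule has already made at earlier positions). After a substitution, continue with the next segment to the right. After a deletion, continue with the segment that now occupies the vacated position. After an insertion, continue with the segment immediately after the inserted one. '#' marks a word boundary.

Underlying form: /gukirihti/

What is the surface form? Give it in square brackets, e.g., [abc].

[guderihti]

(1) Voicing Between Vowels: [gukirihti] → [gugirihti]
(2) Velar Palatalization: [gugirihti] → [gudirihti]
(3) Pre-Liquid Lowering: [gudirihti] → [guderihti]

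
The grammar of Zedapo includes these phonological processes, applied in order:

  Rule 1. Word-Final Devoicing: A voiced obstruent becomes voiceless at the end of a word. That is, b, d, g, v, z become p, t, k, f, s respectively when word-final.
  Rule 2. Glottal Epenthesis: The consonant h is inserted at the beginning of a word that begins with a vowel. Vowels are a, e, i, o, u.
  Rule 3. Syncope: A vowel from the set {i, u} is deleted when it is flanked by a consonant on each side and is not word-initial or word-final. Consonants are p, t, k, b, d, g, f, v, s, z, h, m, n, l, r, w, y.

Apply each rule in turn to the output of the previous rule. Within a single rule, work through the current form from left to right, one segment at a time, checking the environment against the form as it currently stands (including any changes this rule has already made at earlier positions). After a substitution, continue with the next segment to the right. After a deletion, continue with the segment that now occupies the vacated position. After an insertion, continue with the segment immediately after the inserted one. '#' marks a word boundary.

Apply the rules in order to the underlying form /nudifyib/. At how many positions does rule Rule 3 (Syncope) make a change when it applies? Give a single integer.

3

Rule 1 Word-Final Devoicing: [nudifyib] → [nudifyip]
Rule 2 Glottal Epenthesis: no change — [nudifyip]
Rule 3 Syncope: [nudifyip] → [ndfyp]
Rule Rule 3 changed 3 position(s).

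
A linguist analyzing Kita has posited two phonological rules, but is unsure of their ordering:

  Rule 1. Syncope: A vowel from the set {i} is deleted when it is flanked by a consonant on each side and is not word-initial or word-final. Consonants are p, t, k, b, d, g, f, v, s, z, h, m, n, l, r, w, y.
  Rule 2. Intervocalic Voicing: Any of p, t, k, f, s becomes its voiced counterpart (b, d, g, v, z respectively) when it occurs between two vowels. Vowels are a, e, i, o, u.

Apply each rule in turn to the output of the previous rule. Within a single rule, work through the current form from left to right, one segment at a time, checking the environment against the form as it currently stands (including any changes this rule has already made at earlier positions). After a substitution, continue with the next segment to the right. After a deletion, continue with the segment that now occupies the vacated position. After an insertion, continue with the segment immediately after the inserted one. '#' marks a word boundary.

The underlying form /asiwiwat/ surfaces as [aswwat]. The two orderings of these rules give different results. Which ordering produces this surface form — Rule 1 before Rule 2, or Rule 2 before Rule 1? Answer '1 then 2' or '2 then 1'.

1 then 2

Order 1 then 2:
  1 Syncope: [asiwiwat] → [aswwat]
  2 Intervocalic Voicing: no change — [aswwat]
  result: [aswwat]
Order 2 then 1:
  2 Intervocalic Voicing: [asiwiwat] → [aziwiwat]
  1 Syncope: [aziwiwat] → [azwwat]
  result: [azwwat]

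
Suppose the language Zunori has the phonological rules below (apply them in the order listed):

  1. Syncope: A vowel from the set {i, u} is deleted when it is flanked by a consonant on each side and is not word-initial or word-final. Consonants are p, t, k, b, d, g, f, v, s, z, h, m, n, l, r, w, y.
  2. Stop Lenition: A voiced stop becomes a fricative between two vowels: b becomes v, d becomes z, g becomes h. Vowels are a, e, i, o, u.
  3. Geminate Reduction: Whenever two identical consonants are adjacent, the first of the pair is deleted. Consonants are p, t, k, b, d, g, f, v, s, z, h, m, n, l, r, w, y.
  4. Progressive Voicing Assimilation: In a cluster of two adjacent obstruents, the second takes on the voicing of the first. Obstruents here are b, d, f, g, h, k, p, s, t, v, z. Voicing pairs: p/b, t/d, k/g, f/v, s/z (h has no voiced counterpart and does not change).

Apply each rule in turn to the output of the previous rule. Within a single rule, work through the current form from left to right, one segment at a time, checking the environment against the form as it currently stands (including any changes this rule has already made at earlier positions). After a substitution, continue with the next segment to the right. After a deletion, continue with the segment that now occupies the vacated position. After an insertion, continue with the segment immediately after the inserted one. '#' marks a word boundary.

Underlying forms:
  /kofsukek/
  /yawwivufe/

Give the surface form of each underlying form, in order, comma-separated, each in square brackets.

/kofsukek/:
  1 Syncope: [kofsukek] → [kofskek]
  2 Stop Lenition: no change — [kofskek]
  3 Geminate Reduction: no change — [kofskek]
  4 Progressive Voicing Assimilation: no change — [kofskek]
/yawwivufe/:
  1 Syncope: [yawwivufe] → [yawwvfe]
  2 Stop Lenition: no change — [yawwvfe]
  3 Geminate Reduction: [yawwvfe] → [yawvfe]
  4 Progressive Voicing Assimilation: [yawvfe] → [yawvve]

[kofskek], [yawvve]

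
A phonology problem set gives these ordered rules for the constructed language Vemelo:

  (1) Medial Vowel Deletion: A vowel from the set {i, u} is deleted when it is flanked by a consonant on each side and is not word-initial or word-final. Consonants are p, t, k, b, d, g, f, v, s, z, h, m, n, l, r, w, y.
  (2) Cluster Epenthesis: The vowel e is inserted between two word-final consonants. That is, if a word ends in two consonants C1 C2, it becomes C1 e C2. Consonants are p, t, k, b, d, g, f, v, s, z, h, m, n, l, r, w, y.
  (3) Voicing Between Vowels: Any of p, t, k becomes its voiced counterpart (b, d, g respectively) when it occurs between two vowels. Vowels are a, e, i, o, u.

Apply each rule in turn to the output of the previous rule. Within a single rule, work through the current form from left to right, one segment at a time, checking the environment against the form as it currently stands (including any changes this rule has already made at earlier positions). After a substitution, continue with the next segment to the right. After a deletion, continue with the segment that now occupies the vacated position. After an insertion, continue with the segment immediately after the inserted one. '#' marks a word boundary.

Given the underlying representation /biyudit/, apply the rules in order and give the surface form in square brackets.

(1) Medial Vowel Deletion: [biyudit] → [bydt]
(2) Cluster Epenthesis: [bydt] → [bydet]
(3) Voicing Between Vowels: no change — [bydet]

[bydet]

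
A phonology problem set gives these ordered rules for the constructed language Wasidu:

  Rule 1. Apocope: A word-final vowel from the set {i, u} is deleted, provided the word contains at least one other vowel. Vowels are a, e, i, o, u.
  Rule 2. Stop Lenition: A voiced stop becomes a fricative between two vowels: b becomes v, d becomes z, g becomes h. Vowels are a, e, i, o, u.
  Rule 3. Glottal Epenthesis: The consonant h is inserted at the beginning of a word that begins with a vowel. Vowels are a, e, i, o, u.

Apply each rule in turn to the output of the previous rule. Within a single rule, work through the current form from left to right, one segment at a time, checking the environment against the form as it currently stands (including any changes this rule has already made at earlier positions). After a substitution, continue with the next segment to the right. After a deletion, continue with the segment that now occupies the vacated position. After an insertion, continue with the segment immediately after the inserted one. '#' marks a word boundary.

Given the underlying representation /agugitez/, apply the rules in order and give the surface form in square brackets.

[hahuhitez]

Rule 1 Apocope: no change — [agugitez]
Rule 2 Stop Lenition: [agugitez] → [ahuhitez]
Rule 3 Glottal Epenthesis: [ahuhitez] → [hahuhitez]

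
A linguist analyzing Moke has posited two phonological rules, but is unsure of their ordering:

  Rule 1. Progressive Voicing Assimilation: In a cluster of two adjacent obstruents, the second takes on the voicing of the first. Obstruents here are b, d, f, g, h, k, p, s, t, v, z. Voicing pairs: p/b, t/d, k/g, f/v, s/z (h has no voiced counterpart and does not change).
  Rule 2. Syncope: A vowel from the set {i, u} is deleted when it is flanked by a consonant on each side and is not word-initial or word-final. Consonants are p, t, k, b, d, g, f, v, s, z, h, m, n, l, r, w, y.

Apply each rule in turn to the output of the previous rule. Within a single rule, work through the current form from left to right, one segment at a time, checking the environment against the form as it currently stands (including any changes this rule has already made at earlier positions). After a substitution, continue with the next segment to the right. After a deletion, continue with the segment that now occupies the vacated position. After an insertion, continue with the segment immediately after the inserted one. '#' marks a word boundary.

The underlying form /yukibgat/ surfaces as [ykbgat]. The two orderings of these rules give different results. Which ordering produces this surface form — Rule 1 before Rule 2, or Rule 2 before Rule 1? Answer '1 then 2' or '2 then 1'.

Order 1 then 2:
  1 Progressive Voicing Assimilation: no change — [yukibgat]
  2 Syncope: [yukibgat] → [ykbgat]
  result: [ykbgat]
Order 2 then 1:
  2 Syncope: [yukibgat] → [ykbgat]
  1 Progressive Voicing Assimilation: [ykbgat] → [ykpkat]
  result: [ykpkat]

1 then 2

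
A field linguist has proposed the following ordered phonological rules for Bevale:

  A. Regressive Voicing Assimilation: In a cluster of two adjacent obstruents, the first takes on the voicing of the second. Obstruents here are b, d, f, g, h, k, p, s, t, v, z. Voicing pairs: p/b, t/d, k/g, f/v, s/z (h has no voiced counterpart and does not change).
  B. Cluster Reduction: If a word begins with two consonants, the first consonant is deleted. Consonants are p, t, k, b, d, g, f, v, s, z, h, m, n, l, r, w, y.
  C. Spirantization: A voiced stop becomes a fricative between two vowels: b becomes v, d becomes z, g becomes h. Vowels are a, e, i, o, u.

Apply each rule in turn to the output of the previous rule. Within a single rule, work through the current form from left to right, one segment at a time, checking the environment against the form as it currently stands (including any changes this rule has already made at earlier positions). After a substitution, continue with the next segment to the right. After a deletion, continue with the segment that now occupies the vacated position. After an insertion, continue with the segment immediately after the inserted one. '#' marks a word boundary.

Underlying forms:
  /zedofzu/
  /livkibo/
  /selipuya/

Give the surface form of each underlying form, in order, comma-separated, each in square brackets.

[zezovzu], [lifkivo], [selipuya]

/zedofzu/:
  A Regressive Voicing Assimilation: [zedofzu] → [zedovzu]
  B Cluster Reduction: no change — [zedovzu]
  C Spirantization: [zedovzu] → [zezovzu]
/livkibo/:
  A Regressive Voicing Assimilation: [livkibo] → [lifkibo]
  B Cluster Reduction: no change — [lifkibo]
  C Spirantization: [lifkibo] → [lifkivo]
/selipuya/:
  A Regressive Voicing Assimilation: no change — [selipuya]
  B Cluster Reduction: no change — [selipuya]
  C Spirantization: no change — [selipuya]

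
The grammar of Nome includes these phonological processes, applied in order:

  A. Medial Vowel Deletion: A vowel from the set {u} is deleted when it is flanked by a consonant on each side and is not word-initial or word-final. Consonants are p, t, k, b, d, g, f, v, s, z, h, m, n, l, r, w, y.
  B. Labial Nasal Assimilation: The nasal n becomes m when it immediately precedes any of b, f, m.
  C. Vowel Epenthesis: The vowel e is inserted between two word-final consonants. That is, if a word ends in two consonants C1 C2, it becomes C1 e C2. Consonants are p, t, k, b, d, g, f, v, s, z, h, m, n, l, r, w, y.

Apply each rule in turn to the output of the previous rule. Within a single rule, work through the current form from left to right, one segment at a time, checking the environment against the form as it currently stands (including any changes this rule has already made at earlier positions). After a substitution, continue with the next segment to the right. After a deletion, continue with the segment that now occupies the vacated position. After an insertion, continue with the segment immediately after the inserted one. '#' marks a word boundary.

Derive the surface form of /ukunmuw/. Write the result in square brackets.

[ukmmew]

A Medial Vowel Deletion: [ukunmuw] → [uknmw]
B Labial Nasal Assimilation: [uknmw] → [ukmmw]
C Vowel Epenthesis: [ukmmw] → [ukmmew]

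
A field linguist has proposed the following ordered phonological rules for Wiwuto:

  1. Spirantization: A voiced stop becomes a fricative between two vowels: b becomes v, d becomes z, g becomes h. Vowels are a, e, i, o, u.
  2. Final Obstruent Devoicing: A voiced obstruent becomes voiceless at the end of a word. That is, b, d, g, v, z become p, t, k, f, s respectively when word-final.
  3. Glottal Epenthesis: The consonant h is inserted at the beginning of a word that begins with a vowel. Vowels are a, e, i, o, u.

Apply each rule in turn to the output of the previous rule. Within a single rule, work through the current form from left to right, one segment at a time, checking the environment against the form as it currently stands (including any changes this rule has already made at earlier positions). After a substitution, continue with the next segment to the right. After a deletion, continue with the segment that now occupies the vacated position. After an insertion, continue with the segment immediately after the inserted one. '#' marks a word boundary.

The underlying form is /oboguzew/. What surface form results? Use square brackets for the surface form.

[hovohuzew]

1 Spirantization: [oboguzew] → [ovohuzew]
2 Final Obstruent Devoicing: no change — [ovohuzew]
3 Glottal Epenthesis: [ovohuzew] → [hovohuzew]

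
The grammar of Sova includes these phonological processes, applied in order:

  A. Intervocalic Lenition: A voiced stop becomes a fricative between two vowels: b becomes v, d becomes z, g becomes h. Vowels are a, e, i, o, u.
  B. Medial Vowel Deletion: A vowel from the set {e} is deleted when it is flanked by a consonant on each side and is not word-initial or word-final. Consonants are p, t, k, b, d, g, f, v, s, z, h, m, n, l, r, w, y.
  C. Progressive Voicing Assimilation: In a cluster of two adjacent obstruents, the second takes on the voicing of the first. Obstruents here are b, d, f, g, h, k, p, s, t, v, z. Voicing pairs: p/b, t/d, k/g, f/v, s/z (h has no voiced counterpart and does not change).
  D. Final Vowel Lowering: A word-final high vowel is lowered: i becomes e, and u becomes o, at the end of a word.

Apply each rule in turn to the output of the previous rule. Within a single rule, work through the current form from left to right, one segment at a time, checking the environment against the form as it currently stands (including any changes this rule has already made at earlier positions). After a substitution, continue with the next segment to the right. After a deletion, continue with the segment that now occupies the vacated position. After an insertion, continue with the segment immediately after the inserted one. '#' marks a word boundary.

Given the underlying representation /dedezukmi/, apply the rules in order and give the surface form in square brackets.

A Intervocalic Lenition: [dedezukmi] → [dezezukmi]
B Medial Vowel Deletion: [dezezukmi] → [dzzukmi]
C Progressive Voicing Assimilation: no change — [dzzukmi]
D Final Vowel Lowering: [dzzukmi] → [dzzukme]

[dzzukme]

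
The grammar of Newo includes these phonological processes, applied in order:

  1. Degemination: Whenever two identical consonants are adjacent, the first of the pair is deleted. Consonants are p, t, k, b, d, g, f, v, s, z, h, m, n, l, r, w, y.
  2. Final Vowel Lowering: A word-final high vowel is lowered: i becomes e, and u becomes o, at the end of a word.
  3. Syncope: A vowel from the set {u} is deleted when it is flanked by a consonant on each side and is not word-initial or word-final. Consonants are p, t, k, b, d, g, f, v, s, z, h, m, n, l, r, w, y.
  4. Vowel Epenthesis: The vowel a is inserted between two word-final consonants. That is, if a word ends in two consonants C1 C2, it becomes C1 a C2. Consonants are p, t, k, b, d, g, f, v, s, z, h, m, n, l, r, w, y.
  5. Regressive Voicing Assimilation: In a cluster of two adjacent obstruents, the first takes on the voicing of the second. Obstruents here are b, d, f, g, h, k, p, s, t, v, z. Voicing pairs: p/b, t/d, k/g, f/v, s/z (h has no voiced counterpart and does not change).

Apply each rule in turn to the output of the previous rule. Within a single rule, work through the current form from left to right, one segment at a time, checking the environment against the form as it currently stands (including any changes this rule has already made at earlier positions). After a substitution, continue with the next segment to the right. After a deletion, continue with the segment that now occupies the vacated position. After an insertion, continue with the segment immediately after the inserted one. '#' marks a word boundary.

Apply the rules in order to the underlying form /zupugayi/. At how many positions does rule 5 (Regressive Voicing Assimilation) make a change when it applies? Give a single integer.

2

1 Degemination: no change — [zupugayi]
2 Final Vowel Lowering: [zupugayi] → [zupugaye]
3 Syncope: [zupugaye] → [zpgaye]
4 Vowel Epenthesis: no change — [zpgaye]
5 Regressive Voicing Assimilation: [zpgaye] → [sbgaye]
Rule 5 changed 2 position(s).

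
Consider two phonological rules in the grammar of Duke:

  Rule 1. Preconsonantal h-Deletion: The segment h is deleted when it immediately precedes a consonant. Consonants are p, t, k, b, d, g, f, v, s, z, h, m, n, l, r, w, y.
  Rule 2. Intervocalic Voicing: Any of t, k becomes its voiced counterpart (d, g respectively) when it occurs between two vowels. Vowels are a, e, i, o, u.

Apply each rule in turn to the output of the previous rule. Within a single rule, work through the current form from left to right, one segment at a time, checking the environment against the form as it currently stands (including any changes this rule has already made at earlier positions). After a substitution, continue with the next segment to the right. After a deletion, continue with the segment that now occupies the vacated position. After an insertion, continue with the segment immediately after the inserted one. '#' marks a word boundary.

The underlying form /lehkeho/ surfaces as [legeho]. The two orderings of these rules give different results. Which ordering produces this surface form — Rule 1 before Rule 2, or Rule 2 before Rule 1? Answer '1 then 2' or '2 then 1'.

Order 1 then 2:
  1 Preconsonantal h-Deletion: [lehkeho] → [lekeho]
  2 Intervocalic Voicing: [lekeho] → [legeho]
  result: [legeho]
Order 2 then 1:
  2 Intervocalic Voicing: no change — [lehkeho]
  1 Preconsonantal h-Deletion: [lehkeho] → [lekeho]
  result: [lekeho]

1 then 2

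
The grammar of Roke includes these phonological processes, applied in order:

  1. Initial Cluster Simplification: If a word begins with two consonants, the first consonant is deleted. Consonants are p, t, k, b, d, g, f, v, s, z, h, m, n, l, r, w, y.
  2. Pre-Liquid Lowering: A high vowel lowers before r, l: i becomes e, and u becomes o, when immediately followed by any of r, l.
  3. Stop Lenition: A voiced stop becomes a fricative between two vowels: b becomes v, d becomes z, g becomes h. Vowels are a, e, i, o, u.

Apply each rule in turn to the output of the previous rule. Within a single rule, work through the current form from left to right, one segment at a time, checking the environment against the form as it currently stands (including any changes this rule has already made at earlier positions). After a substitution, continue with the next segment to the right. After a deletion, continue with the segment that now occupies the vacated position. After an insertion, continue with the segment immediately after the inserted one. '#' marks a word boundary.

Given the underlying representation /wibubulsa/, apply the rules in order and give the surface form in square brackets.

[wivuvolsa]

1 Initial Cluster Simplification: no change — [wibubulsa]
2 Pre-Liquid Lowering: [wibubulsa] → [wibubolsa]
3 Stop Lenition: [wibubolsa] → [wivuvolsa]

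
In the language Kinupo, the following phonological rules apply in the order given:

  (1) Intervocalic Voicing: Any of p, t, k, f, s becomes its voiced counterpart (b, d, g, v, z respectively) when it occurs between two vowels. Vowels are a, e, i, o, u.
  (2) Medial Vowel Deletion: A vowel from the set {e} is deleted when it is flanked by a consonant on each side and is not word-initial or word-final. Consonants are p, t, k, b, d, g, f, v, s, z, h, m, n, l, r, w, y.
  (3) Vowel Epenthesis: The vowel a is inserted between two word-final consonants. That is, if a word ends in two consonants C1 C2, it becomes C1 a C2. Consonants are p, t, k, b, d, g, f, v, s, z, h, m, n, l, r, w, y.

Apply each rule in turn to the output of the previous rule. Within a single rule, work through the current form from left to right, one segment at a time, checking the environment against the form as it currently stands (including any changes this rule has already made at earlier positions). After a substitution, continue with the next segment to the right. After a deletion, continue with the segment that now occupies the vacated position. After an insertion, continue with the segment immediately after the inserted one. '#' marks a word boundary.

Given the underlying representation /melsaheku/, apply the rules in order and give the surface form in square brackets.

[mlsahgu]

(1) Intervocalic Voicing: [melsaheku] → [melsahegu]
(2) Medial Vowel Deletion: [melsahegu] → [mlsahgu]
(3) Vowel Epenthesis: no change — [mlsahgu]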